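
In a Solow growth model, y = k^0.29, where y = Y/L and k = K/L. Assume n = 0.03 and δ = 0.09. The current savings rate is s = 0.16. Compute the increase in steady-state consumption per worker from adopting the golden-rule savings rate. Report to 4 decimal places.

The effective depreciation rate is n + δ = 0.03 + 0.09 = 0.12.
Current steady state (s = 0.16): k* = (0.16/0.12)^(1/0.71) ≈ 1.4996, y* = 1.4996^0.29 ≈ 1.1247, c* = (1−0.16)·1.1247 ≈ 0.9447.
Maximizing c = f(k) − (n+δ)·k gives f'(k) = n+δ, i.e. 0.29·k^(0.29−1) = 0.12, so k_gold = (0.29/0.12)^(1/0.71) ≈ 3.4653.
y_gold = 3.4653^0.29 ≈ 1.4339, c_gold = y_gold − 0.12·k_gold ≈ 1.0181.
Gain: Δc = 1.0181 − 0.9447 ≈ 0.0733.

Δc ≈ 0.0733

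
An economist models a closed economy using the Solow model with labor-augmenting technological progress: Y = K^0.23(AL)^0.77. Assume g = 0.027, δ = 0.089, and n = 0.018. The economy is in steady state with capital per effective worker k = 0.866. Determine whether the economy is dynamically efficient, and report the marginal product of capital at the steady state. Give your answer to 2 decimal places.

dynamically efficient; MPK ≈ 0.26

n + g + δ = 0.018 + 0.027 + 0.089 = 0.134.
MPK = 0.23·k^(0.23−1) = 0.23·0.866^(-0.77) ≈ 0.2569.
MPK > 0.134, so the economy is dynamically efficient (under-saving).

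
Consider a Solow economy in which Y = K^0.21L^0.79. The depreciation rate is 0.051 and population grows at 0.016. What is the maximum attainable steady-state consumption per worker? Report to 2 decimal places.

c_gold ≈ 1.07

n + δ = 0.016 + 0.051 = 0.067.
Maximizing c = f(k) − (n+δ)·k gives f'(k) = n+δ, i.e. 0.21·k^(0.21−1) = 0.067, so k_gold = (0.21/0.067)^(1/0.79) ≈ 4.2465.
y_gold = 4.2465^0.21 ≈ 1.3548.
c_gold = y_gold − (n+δ)·k_gold = 1.3548 − 0.067·4.2465 ≈ 1.0703.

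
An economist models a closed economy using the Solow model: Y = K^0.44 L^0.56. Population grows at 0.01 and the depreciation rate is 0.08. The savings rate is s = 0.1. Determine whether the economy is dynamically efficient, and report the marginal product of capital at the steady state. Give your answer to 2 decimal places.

The effective depreciation rate is n + δ = 0.01 + 0.08 = 0.09.
Steady-state k*: s·k^0.44 = 0.09·k gives k* = (0.1/0.09)^(1/0.56) ≈ 1.2070.
MPK = 0.44·1.2070^(-0.56) ≈ 0.3960.
MPK > n+δ = 0.09, so the economy is dynamically efficient (under-saving).

dynamically efficient; MPK ≈ 0.40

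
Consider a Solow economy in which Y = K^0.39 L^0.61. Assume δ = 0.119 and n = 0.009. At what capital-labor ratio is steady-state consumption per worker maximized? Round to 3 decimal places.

Capital per worker breaks even when investment replaces (n + δ)·k; here n + δ = 0.128.
Golden rule sets MPK = n+δ: 0.39·k^(0.39−1) = 0.128, so k_gold = (0.39/0.128)^(1/0.61) ≈ 6.2116.

k_gold ≈ 6.212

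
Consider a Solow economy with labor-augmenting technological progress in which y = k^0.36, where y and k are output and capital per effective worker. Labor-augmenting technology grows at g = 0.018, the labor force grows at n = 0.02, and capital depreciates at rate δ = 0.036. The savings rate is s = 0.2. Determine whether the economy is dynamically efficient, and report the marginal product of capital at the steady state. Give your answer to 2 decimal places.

dynamically efficient; MPK ≈ 0.13

The effective depreciation rate is n + g + δ = 0.02 + 0.018 + 0.036 = 0.074.
Steady-state k*: s·k^0.36 = 0.074·k gives k* = (0.2/0.074)^(1/0.64) ≈ 4.7281.
MPK = 0.36·4.7281^(-0.64) ≈ 0.1332.
MPK > n+g+δ = 0.074, so the economy is dynamically efficient (under-saving).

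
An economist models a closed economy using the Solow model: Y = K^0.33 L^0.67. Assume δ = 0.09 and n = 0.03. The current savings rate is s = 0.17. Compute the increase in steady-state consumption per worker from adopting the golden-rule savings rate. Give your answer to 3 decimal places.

Break-even investment rate: n + δ = 0.03 + 0.09 = 0.12.
Current steady state (s = 0.17): k* = (0.17/0.12)^(1/0.67) ≈ 1.6818, y* = 1.6818^0.33 ≈ 1.1871, c* = (1−0.17)·1.1871 ≈ 0.9853.
Golden rule sets MPK = n+δ: 0.33·k^(0.33−1) = 0.12, so k_gold = (0.33/0.12)^(1/0.67) ≈ 4.5261.
y_gold = 4.5261^0.33 ≈ 1.6458, c_gold = y_gold − 0.12·k_gold ≈ 1.1027.
Gain: Δc = 1.1027 − 0.9853 ≈ 0.1174.

Δc ≈ 0.117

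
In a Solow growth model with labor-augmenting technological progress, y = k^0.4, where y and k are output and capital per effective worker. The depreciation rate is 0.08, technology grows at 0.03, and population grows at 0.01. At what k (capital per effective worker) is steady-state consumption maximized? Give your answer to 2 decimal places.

k_gold ≈ 7.44

Break-even investment rate: n + g + δ = 0.01 + 0.03 + 0.08 = 0.12.
At the golden rule the marginal product of capital equals n+g+δ: 0.4·k^(0.4−1) = 0.12. Solving, k_gold = (0.4/0.12)^(1/0.6) ≈ 7.4381.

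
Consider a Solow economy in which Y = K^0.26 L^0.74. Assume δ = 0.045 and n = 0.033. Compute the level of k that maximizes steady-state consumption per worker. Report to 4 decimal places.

The effective depreciation rate is n + δ = 0.033 + 0.045 = 0.078.
Maximizing c = f(k) − (n+δ)·k gives f'(k) = n+δ, i.e. 0.26·k^(0.26−1) = 0.078, so k_gold = (0.26/0.078)^(1/0.74) ≈ 5.0885.

k_gold ≈ 5.0885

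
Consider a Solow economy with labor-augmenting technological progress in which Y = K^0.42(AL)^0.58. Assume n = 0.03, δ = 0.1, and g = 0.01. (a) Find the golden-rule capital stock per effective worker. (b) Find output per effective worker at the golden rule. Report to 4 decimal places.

(a) k_gold ≈ 6.6470; (b) y_gold ≈ 2.2157

Break-even investment rate: n + g + δ = 0.03 + 0.01 + 0.1 = 0.14.
Golden rule sets MPK = n+g+δ: 0.42·k^(0.42−1) = 0.14, so k_gold = (0.42/0.14)^(1/0.58) ≈ 6.6470.
y_gold = 6.6470^0.42 ≈ 2.2157.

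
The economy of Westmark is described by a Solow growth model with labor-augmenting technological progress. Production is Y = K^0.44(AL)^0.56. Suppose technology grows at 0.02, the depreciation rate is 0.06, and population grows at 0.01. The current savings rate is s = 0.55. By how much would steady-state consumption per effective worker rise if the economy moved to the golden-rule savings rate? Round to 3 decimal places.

n + g + δ = 0.01 + 0.02 + 0.06 = 0.09.
Current steady state (s = 0.55): k* = (0.55/0.09)^(1/0.56) ≈ 25.3388, y* = 25.3388^0.44 ≈ 4.1463, c* = (1−0.55)·4.1463 ≈ 1.8659.
Setting f'(k) = n+g+δ gives 0.44·k^(0.44−1) = 0.09, hence k_gold = (0.44/0.09)^(1/0.56) ≈ 17.0111.
y_gold = 17.0111^0.44 ≈ 3.4795, c_gold = y_gold − 0.09·k_gold ≈ 1.9485.
Gain: Δc = 1.9485 − 1.8659 ≈ 0.0827.

Δc ≈ 0.083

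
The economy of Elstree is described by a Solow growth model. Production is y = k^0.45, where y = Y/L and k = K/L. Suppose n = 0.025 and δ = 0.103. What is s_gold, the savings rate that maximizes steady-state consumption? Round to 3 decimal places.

Capital per worker breaks even when investment replaces (n + δ)·k; here n + δ = 0.128.
At the golden rule MPK = n+δ, and in any Cobb-Douglas steady state s = (n+δ)·k/y = MPK·k/y = capital's share 0.45.

s_gold = 0.450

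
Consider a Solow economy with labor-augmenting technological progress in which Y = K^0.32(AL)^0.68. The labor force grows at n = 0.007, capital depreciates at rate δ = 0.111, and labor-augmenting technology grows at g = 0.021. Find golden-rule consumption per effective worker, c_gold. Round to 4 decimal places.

Capital per effective worker breaks even when investment replaces (n + g + δ)·k; here n + g + δ = 0.139.
At the golden rule the marginal product of capital equals n+g+δ: 0.32·k^(0.32−1) = 0.139. Solving, k_gold = (0.32/0.139)^(1/0.68) ≈ 3.4084.
y_gold = 3.4084^0.32 ≈ 1.4805.
c_gold = y_gold − (n+g+δ)·k_gold = 1.4805 − 0.139·3.4084 ≈ 1.0068.

c_gold ≈ 1.0068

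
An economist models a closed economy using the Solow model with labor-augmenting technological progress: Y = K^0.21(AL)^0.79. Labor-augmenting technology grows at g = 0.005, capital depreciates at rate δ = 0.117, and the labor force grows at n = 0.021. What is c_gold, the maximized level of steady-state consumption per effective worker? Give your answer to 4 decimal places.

c_gold ≈ 0.8750

n + g + δ = 0.021 + 0.005 + 0.117 = 0.143.
Maximizing c = f(k) − (n+g+δ)·k gives f'(k) = n+g+δ, i.e. 0.21·k^(0.21−1) = 0.143, so k_gold = (0.21/0.143)^(1/0.79) ≈ 1.6265.
y_gold = 1.6265^0.21 ≈ 1.1075.
c_gold = y_gold − (n+g+δ)·k_gold = 1.1075 − 0.143·1.6265 ≈ 0.8750.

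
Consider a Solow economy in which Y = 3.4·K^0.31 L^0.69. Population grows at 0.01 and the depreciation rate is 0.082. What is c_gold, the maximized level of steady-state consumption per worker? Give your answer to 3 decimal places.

c_gold ≈ 7.017

Capital per worker breaks even when investment replaces (n + δ)·k; here n + δ = 0.092.
At the golden rule the marginal product of capital equals n+δ: 0.31·3.4·k^(0.31−1) = 0.092. Solving, k_gold = (0.31·3.4/0.092)^(1/0.69) ≈ 34.2657.
y_gold = 3.4·34.2657^0.31 ≈ 10.1692.
c_gold = y_gold − (n+δ)·k_gold = 10.1692 − 0.092·34.2657 ≈ 7.0167.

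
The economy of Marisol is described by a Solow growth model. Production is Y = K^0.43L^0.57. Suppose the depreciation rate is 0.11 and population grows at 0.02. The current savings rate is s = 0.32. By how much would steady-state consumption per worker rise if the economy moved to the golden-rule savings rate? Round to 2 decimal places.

Break-even investment rate: n + δ = 0.02 + 0.11 = 0.13.
Current steady state (s = 0.32): k* = (0.32/0.13)^(1/0.57) ≈ 4.8565, y* = 4.8565^0.43 ≈ 1.9730, c* = (1−0.32)·1.9730 ≈ 1.3416.
Maximizing c = f(k) − (n+δ)·k gives f'(k) = n+δ, i.e. 0.43·k^(0.43−1) = 0.13, so k_gold = (0.43/0.13)^(1/0.57) ≈ 8.1554.
y_gold = 8.1554^0.43 ≈ 2.4656, c_gold = y_gold − 0.13·k_gold ≈ 1.4054.
Gain: Δc = 1.4054 − 1.3416 ≈ 0.0638.

Δc ≈ 0.06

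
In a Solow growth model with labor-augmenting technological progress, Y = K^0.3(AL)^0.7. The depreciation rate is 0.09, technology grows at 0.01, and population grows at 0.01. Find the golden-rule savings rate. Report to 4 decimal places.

s_gold = 0.3000

Capital per effective worker breaks even when investment replaces (n + g + δ)·k; here n + g + δ = 0.11.
At the golden rule MPK = n+g+δ, and in any Cobb-Douglas steady state s = (n+g+δ)·k/y = MPK·k/y = capital's share 0.3.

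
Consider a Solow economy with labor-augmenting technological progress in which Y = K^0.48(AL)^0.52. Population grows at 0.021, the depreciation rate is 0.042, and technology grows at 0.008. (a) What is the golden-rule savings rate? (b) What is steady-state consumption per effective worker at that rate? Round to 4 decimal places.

(a) s_gold = 0.4800; (b) c_gold ≈ 3.0349

n + g + δ = 0.021 + 0.008 + 0.042 = 0.071.
For Cobb-Douglas, s_gold equals capital's share: s_gold = 0.48.
At the golden rule the marginal product of capital equals n+g+δ: 0.48·k^(0.48−1) = 0.071. Solving, k_gold = (0.48/0.071)^(1/0.52) ≈ 39.4567.
y_gold = 39.4567^0.48 ≈ 5.8363; c_gold = (1−0.48)·y_gold ≈ 3.0349.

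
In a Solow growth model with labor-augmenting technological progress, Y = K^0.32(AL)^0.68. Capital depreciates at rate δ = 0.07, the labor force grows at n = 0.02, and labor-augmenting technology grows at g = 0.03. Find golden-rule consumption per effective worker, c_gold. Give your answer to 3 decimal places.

c_gold ≈ 1.079

Capital per effective worker breaks even when investment replaces (n + g + δ)·k; here n + g + δ = 0.12.
At the golden rule the marginal product of capital equals n+g+δ: 0.32·k^(0.32−1) = 0.12. Solving, k_gold = (0.32/0.12)^(1/0.68) ≈ 4.2308.
y_gold = 4.2308^0.32 ≈ 1.5866.
c_gold = y_gold − (n+g+δ)·k_gold = 1.5866 − 0.12·4.2308 ≈ 1.0789.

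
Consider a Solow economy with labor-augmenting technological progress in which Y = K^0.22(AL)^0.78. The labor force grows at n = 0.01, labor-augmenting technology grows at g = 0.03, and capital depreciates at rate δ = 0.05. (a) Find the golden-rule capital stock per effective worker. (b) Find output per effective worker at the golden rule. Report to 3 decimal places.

Break-even investment rate: n + g + δ = 0.01 + 0.03 + 0.05 = 0.09.
Golden rule sets MPK = n+g+δ: 0.22·k^(0.22−1) = 0.09, so k_gold = (0.22/0.09)^(1/0.78) ≈ 3.1453.
y_gold = 3.1453^0.22 ≈ 1.2867.

(a) k_gold ≈ 3.145; (b) y_gold ≈ 1.287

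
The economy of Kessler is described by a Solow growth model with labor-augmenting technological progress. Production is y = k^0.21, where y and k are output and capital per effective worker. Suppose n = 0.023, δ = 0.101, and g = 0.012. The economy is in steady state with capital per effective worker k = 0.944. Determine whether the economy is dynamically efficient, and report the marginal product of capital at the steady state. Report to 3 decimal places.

dynamically efficient; MPK ≈ 0.220

n + g + δ = 0.023 + 0.012 + 0.101 = 0.136.
MPK = 0.21·k^(0.21−1) = 0.21·0.944^(-0.79) ≈ 0.2198.
MPK > 0.136, so the economy is dynamically efficient (under-saving).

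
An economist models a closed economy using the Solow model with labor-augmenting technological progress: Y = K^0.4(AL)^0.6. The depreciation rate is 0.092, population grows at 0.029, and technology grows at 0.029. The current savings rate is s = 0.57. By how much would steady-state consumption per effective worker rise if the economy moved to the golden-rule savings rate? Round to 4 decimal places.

The effective depreciation rate is n + g + δ = 0.029 + 0.029 + 0.092 = 0.15.
Current steady state (s = 0.57): k* = (0.57/0.15)^(1/0.6) ≈ 9.2535, y* = 9.2535^0.4 ≈ 2.4351, c* = (1−0.57)·2.4351 ≈ 1.0471.
Maximizing c = f(k) − (n+g+δ)·k gives f'(k) = n+g+δ, i.e. 0.4·k^(0.4−1) = 0.15, so k_gold = (0.4/0.15)^(1/0.6) ≈ 5.1280.
y_gold = 5.1280^0.4 ≈ 1.9230, c_gold = y_gold − 0.15·k_gold ≈ 1.1538.
Gain: Δc = 1.1538 − 1.0471 ≈ 0.1067.

Δc ≈ 0.1067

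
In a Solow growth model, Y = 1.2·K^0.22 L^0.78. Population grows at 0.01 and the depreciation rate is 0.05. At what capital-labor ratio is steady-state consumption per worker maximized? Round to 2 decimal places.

Break-even investment rate: n + δ = 0.01 + 0.05 = 0.06.
At the golden rule the marginal product of capital equals n+δ: 0.22·1.2·k^(0.22−1) = 0.06. Solving, k_gold = (0.22·1.2/0.06)^(1/0.78) ≈ 6.6825.

k_gold ≈ 6.68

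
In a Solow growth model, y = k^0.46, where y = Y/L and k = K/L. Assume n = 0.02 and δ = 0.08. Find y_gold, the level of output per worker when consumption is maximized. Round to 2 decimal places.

y_gold ≈ 3.67

Capital per worker breaks even when investment replaces (n + δ)·k; here n + δ = 0.1.
Golden rule sets MPK = n+δ: 0.46·k^(0.46−1) = 0.1, so k_gold = (0.46/0.1)^(1/0.54) ≈ 16.8783.
Output: y_gold = k_gold^0.46 = 16.8783^0.46 ≈ 3.6692.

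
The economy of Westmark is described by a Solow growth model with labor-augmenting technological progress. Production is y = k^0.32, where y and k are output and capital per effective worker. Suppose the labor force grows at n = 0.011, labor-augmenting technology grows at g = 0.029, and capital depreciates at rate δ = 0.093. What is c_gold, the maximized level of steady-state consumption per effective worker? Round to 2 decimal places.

Break-even investment rate: n + g + δ = 0.011 + 0.029 + 0.093 = 0.133.
At the golden rule the marginal product of capital equals n+g+δ: 0.32·k^(0.32−1) = 0.133. Solving, k_gold = (0.32/0.133)^(1/0.68) ≈ 3.6369.
y_gold = 3.6369^0.32 ≈ 1.5116.
c_gold = y_gold − (n+g+δ)·k_gold = 1.5116 − 0.133·3.6369 ≈ 1.0279.

c_gold ≈ 1.03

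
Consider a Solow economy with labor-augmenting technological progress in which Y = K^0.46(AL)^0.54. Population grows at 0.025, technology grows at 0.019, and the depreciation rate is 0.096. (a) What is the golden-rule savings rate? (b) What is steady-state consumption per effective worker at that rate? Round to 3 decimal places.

(a) s_gold = 0.460; (b) c_gold ≈ 1.488

Capital per effective worker breaks even when investment replaces (n + g + δ)·k; here n + g + δ = 0.14.
For Cobb-Douglas, s_gold equals capital's share: s_gold = 0.46.
At the golden rule the marginal product of capital equals n+g+δ: 0.46·k^(0.46−1) = 0.14. Solving, k_gold = (0.46/0.14)^(1/0.54) ≈ 9.0515.
y_gold = 9.0515^0.46 ≈ 2.7548; c_gold = (1−0.46)·y_gold ≈ 1.4876.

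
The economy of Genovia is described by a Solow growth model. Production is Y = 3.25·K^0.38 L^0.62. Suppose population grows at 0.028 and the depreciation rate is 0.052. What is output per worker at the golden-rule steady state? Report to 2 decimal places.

y_gold ≈ 17.39

Break-even investment rate: n + δ = 0.028 + 0.052 = 0.08.
At the golden rule the marginal product of capital equals n+δ: 0.38·3.25·k^(0.38−1) = 0.08. Solving, k_gold = (0.38·3.25/0.08)^(1/0.62) ≈ 82.6151.
Output: y_gold = 3.25·k_gold^0.38 = 3.25·82.6151^0.38 ≈ 17.3927.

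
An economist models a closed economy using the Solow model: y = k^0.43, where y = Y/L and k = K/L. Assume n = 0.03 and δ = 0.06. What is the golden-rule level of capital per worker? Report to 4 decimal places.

n + δ = 0.03 + 0.06 = 0.09.
Maximizing c = f(k) − (n+δ)·k gives f'(k) = n+δ, i.e. 0.43·k^(0.43−1) = 0.09, so k_gold = (0.43/0.09)^(1/0.57) ≈ 15.5462.

k_gold ≈ 15.5462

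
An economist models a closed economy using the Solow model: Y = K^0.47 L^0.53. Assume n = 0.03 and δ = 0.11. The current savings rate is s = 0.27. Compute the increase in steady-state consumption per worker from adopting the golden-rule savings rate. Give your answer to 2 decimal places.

n + δ = 0.03 + 0.11 = 0.14.
Current steady state (s = 0.27): k* = (0.27/0.14)^(1/0.53) ≈ 3.4529, y* = 3.4529^0.47 ≈ 1.7904, c* = (1−0.27)·1.7904 ≈ 1.3070.
Golden rule sets MPK = n+δ: 0.47·k^(0.47−1) = 0.14, so k_gold = (0.47/0.14)^(1/0.53) ≈ 9.8264.
y_gold = 9.8264^0.47 ≈ 2.9270, c_gold = y_gold − 0.14·k_gold ≈ 1.5513.
Gain: Δc = 1.5513 − 1.3070 ≈ 0.2443.

Δc ≈ 0.24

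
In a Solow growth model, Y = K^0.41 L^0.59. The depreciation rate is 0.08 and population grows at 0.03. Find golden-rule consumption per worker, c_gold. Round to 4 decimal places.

Break-even investment rate: n + δ = 0.03 + 0.08 = 0.11.
Maximizing c = f(k) − (n+δ)·k gives f'(k) = n+δ, i.e. 0.41·k^(0.41−1) = 0.11, so k_gold = (0.41/0.11)^(1/0.59) ≈ 9.2995.
y_gold = 9.2995^0.41 ≈ 2.4950.
c_gold = y_gold − (n+δ)·k_gold = 2.4950 − 0.11·9.2995 ≈ 1.4720.

c_gold ≈ 1.4720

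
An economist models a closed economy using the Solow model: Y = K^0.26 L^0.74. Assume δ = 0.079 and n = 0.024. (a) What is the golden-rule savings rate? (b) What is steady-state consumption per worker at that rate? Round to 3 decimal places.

(a) s_gold = 0.260; (b) c_gold ≈ 1.025

Capital per worker breaks even when investment replaces (n + δ)·k; here n + δ = 0.103.
For Cobb-Douglas, s_gold equals capital's share: s_gold = 0.26.
At the golden rule the marginal product of capital equals n+δ: 0.26·k^(0.26−1) = 0.103. Solving, k_gold = (0.26/0.103)^(1/0.74) ≈ 3.4948.
y_gold = 3.4948^0.26 ≈ 1.3845; c_gold = (1−0.26)·y_gold ≈ 1.0245.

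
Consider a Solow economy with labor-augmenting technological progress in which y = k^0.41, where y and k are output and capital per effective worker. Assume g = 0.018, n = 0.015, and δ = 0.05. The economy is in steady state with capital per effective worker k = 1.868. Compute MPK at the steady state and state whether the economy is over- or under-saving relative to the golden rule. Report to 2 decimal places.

Break-even investment rate: n + g + δ = 0.015 + 0.018 + 0.05 = 0.083.
MPK = 0.41·k^(0.41−1) = 0.41·1.868^(-0.59) ≈ 0.2836.
MPK > 0.083, so the economy is dynamically efficient (under-saving).

under-saving; MPK ≈ 0.28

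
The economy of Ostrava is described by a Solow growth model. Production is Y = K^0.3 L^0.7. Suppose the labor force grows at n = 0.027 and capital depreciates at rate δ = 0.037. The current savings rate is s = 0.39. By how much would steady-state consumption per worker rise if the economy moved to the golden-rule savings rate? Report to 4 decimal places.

The effective depreciation rate is n + δ = 0.027 + 0.037 = 0.064.
Current steady state (s = 0.39): k* = (0.39/0.064)^(1/0.7) ≈ 13.2210, y* = 13.2210^0.3 ≈ 2.1696, c* = (1−0.39)·2.1696 ≈ 1.3235.
At the golden rule the marginal product of capital equals n+δ: 0.3·k^(0.3−1) = 0.064. Solving, k_gold = (0.3/0.064)^(1/0.7) ≈ 9.0884.
y_gold = 9.0884^0.3 ≈ 1.9389, c_gold = y_gold − 0.064·k_gold ≈ 1.3572.
Gain: Δc = 1.3572 − 1.3235 ≈ 0.0337.

Δc ≈ 0.0337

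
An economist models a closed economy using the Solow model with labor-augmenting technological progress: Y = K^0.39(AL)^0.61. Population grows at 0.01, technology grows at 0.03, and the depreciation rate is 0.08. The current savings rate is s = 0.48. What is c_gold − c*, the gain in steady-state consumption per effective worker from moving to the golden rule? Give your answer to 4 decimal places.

Capital per effective worker breaks even when investment replaces (n + g + δ)·k; here n + g + δ = 0.12.
Current steady state (s = 0.48): k* = (0.48/0.12)^(1/0.61) ≈ 9.7047, y* = 9.7047^0.39 ≈ 2.4262, c* = (1−0.48)·2.4262 ≈ 1.2616.
At the golden rule the marginal product of capital equals n+g+δ: 0.39·k^(0.39−1) = 0.12. Solving, k_gold = (0.39/0.12)^(1/0.61) ≈ 6.9048.
y_gold = 6.9048^0.39 ≈ 2.1246, c_gold = y_gold − 0.12·k_gold ≈ 1.2960.
Gain: Δc = 1.2960 − 1.2616 ≈ 0.0344.

Δc ≈ 0.0344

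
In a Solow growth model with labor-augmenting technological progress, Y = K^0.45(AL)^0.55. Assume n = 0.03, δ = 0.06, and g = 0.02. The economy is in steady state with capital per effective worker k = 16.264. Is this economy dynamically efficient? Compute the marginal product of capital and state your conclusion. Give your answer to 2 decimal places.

Capital per effective worker breaks even when investment replaces (n + g + δ)·k; here n + g + δ = 0.11.
MPK = 0.45·k^(0.45−1) = 0.45·16.264^(-0.55) ≈ 0.0971.
MPK < 0.11, so the economy is dynamically inefficient (over-saving).

dynamically inefficient; MPK ≈ 0.10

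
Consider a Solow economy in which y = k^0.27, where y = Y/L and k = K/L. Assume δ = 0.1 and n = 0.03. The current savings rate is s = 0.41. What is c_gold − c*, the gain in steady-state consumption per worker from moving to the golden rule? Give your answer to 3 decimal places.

Δc ≈ 0.054

The effective depreciation rate is n + δ = 0.03 + 0.1 = 0.13.
Current steady state (s = 0.41): k* = (0.41/0.13)^(1/0.73) ≈ 4.8233, y* = 4.8233^0.27 ≈ 1.5293, c* = (1−0.41)·1.5293 ≈ 0.9023.
Maximizing c = f(k) − (n+δ)·k gives f'(k) = n+δ, i.e. 0.27·k^(0.27−1) = 0.13, so k_gold = (0.27/0.13)^(1/0.73) ≈ 2.7216.
y_gold = 2.7216^0.27 ≈ 1.3104, c_gold = y_gold − 0.13·k_gold ≈ 0.9566.
Gain: Δc = 0.9566 − 0.9023 ≈ 0.0543.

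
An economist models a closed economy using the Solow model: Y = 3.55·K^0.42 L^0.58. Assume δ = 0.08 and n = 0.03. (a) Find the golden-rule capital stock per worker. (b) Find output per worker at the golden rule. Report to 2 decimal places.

(a) k_gold ≈ 89.51; (b) y_gold ≈ 23.44

Break-even investment rate: n + δ = 0.03 + 0.08 = 0.11.
At the golden rule the marginal product of capital equals n+δ: 0.42·3.55·k^(0.42−1) = 0.11. Solving, k_gold = (0.42·3.55/0.11)^(1/0.58) ≈ 89.5098.
y_gold = 3.55·89.5098^0.42 ≈ 23.4430.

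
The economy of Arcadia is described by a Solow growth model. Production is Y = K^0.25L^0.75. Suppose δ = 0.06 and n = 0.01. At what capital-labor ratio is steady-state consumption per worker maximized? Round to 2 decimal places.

Break-even investment rate: n + δ = 0.01 + 0.06 = 0.07.
Golden rule sets MPK = n+δ: 0.25·k^(0.25−1) = 0.07, so k_gold = (0.25/0.07)^(1/0.75) ≈ 5.4591.

k_gold ≈ 5.46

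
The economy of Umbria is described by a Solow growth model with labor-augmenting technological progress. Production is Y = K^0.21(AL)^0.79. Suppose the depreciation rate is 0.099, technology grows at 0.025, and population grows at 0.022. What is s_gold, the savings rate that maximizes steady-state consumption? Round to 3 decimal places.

s_gold = 0.210

The effective depreciation rate is n + g + δ = 0.022 + 0.025 + 0.099 = 0.146.
At the golden rule MPK = n+g+δ, and in any Cobb-Douglas steady state s = (n+g+δ)·k/y = MPK·k/y = capital's share 0.21.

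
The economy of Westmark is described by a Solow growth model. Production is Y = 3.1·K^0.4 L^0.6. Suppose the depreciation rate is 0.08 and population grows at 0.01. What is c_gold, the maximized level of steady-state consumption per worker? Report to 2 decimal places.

Capital per worker breaks even when investment replaces (n + δ)·k; here n + δ = 0.09.
Setting f'(k) = n+δ gives 0.4·3.1·k^(0.4−1) = 0.09, hence k_gold = (0.4·3.1/0.09)^(1/0.6) ≈ 79.1830.
y_gold = 3.1·79.1830^0.4 ≈ 17.8162.
c_gold = y_gold − (n+δ)·k_gold = 17.8162 − 0.09·79.1830 ≈ 10.6897.

c_gold ≈ 10.69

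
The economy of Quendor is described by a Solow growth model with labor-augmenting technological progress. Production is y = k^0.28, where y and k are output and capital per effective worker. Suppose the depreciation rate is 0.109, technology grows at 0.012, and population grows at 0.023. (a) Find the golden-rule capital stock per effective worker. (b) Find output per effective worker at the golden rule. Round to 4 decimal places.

(a) k_gold ≈ 2.5183; (b) y_gold ≈ 1.2951

n + g + δ = 0.023 + 0.012 + 0.109 = 0.144.
At the golden rule the marginal product of capital equals n+g+δ: 0.28·k^(0.28−1) = 0.144. Solving, k_gold = (0.28/0.144)^(1/0.72) ≈ 2.5183.
y_gold = 2.5183^0.28 ≈ 1.2951.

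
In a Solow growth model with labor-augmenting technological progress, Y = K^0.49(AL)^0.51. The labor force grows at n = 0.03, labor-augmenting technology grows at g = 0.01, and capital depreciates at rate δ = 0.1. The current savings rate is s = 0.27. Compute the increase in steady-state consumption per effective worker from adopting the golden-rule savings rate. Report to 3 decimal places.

Capital per effective worker breaks even when investment replaces (n + g + δ)·k; here n + g + δ = 0.14.
Current steady state (s = 0.27): k* = (0.27/0.14)^(1/0.51) ≈ 3.6248, y* = 3.6248^0.49 ≈ 1.8795, c* = (1−0.27)·1.8795 ≈ 1.3721.
Setting f'(k) = n+g+δ gives 0.49·k^(0.49−1) = 0.14, hence k_gold = (0.49/0.14)^(1/0.51) ≈ 11.6627.
y_gold = 11.6627^0.49 ≈ 3.3322, c_gold = y_gold − 0.14·k_gold ≈ 1.6994.
Gain: Δc = 1.6994 − 1.3721 ≈ 0.3274.

Δc ≈ 0.327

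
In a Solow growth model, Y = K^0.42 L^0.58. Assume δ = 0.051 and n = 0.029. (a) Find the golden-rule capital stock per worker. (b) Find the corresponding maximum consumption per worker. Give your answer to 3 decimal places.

The effective depreciation rate is n + δ = 0.029 + 0.051 = 0.08.
Golden rule sets MPK = n+δ: 0.42·k^(0.42−1) = 0.08, so k_gold = (0.42/0.08)^(1/0.58) ≈ 17.4443.
y_gold = 17.4443^0.42 ≈ 3.3227; c_gold = y_gold − 0.08·k_gold ≈ 1.9272.

(a) k_gold ≈ 17.444; (b) c_gold ≈ 1.927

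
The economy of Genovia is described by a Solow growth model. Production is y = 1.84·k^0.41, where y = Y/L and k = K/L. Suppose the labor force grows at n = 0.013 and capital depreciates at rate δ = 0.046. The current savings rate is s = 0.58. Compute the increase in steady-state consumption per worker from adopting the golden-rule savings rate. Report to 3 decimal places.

Δc ≈ 0.600

The effective depreciation rate is n + δ = 0.013 + 0.046 = 0.059.
Current steady state (s = 0.58): k* = (0.58·1.84/0.059)^(1/0.59) ≈ 135.2620, y* = 1.84·135.2620^0.41 ≈ 13.7594, c* = (1−0.58)·13.7594 ≈ 5.7790.
At the golden rule the marginal product of capital equals n+δ: 0.41·1.84·k^(0.41−1) = 0.059. Solving, k_gold = (0.41·1.84/0.059)^(1/0.59) ≈ 75.1358.
y_gold = 1.84·75.1358^0.41 ≈ 10.8122, c_gold = y_gold − 0.059·k_gold ≈ 6.3792.
Gain: Δc = 6.3792 − 5.7790 ≈ 0.6003.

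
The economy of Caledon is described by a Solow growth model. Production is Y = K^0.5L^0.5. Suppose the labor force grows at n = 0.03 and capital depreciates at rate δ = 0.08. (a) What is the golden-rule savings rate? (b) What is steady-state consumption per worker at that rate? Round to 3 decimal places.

The effective depreciation rate is n + δ = 0.03 + 0.08 = 0.11.
For Cobb-Douglas, s_gold equals capital's share: s_gold = 0.5.
Maximizing c = f(k) − (n+δ)·k gives f'(k) = n+δ, i.e. 0.5·k^(0.5−1) = 0.11, so k_gold = (0.5/0.11)^(1/0.5) ≈ 20.6612.
y_gold = 20.6612^0.5 ≈ 4.5455; c_gold = (1−0.5)·y_gold ≈ 2.2727.

(a) s_gold = 0.500; (b) c_gold ≈ 2.273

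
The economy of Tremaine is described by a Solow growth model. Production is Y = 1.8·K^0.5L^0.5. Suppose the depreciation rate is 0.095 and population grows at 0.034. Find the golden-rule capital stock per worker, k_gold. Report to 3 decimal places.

k_gold ≈ 48.675

n + δ = 0.034 + 0.095 = 0.129.
At the golden rule the marginal product of capital equals n+δ: 0.5·1.8·k^(0.5−1) = 0.129. Solving, k_gold = (0.5·1.8/0.129)^(1/0.5) ≈ 48.6750.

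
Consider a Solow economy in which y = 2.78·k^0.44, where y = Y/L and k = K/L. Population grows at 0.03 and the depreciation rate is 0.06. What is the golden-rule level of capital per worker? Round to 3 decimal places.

k_gold ≈ 105.601

Capital per worker breaks even when investment replaces (n + δ)·k; here n + δ = 0.09.
At the golden rule the marginal product of capital equals n+δ: 0.44·2.78·k^(0.44−1) = 0.09. Solving, k_gold = (0.44·2.78/0.09)^(1/0.56) ≈ 105.6014.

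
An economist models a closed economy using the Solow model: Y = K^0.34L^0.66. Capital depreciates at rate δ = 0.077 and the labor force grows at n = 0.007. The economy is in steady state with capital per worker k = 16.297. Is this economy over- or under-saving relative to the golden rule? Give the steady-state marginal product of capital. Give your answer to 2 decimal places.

over-saving; MPK ≈ 0.05

n + δ = 0.007 + 0.077 = 0.084.
MPK = 0.34·k^(0.34−1) = 0.34·16.297^(-0.66) ≈ 0.0539.
MPK < 0.084, so the economy is dynamically inefficient (over-saving).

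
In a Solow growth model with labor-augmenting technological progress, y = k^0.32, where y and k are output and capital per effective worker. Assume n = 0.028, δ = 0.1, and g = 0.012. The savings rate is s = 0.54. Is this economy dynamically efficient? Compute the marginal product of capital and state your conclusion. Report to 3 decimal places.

n + g + δ = 0.028 + 0.012 + 0.1 = 0.14.
Steady-state k*: s·k^0.32 = 0.14·k gives k* = (0.54/0.14)^(1/0.68) ≈ 7.2804.
MPK = 0.32·7.2804^(-0.68) ≈ 0.0830.
MPK < n+g+δ = 0.14, so the economy is dynamically inefficient (over-saving).

dynamically inefficient; MPK ≈ 0.083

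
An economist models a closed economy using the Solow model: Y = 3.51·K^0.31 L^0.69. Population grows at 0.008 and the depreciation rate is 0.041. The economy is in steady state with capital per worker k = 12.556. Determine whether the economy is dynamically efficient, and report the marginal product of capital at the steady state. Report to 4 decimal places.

Break-even investment rate: n + δ = 0.008 + 0.041 = 0.049.
MPK = 0.31·3.51·k^(0.31−1) = 0.31·3.51·12.556^(-0.69) ≈ 0.1899.
MPK > 0.049, so the economy is dynamically efficient (under-saving).

dynamically efficient; MPK ≈ 0.1899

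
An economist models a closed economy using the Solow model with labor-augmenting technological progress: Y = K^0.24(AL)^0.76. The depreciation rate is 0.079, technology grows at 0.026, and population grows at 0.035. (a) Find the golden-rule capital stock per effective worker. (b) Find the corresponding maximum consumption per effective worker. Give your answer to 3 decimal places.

(a) k_gold ≈ 2.032; (b) c_gold ≈ 0.901

The effective depreciation rate is n + g + δ = 0.035 + 0.026 + 0.079 = 0.14.
At the golden rule the marginal product of capital equals n+g+δ: 0.24·k^(0.24−1) = 0.14. Solving, k_gold = (0.24/0.14)^(1/0.76) ≈ 2.0324.
y_gold = 2.0324^0.24 ≈ 1.1856; c_gold = y_gold − 0.14·k_gold ≈ 0.9010.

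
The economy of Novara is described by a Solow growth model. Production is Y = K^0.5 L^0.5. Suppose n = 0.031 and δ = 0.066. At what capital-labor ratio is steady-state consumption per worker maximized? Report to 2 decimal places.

Break-even investment rate: n + δ = 0.031 + 0.066 = 0.097.
Golden rule sets MPK = n+δ: 0.5·k^(0.5−1) = 0.097, so k_gold = (0.5/0.097)^(1/0.5) ≈ 26.5703.

k_gold ≈ 26.57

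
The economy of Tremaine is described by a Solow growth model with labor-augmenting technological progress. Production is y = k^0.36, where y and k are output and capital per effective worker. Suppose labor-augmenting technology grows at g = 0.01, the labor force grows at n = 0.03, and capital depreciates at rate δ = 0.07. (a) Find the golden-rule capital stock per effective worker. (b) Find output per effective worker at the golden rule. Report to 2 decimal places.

Break-even investment rate: n + g + δ = 0.03 + 0.01 + 0.07 = 0.11.
Golden rule sets MPK = n+g+δ: 0.36·k^(0.36−1) = 0.11, so k_gold = (0.36/0.11)^(1/0.64) ≈ 6.3760.
y_gold = 6.3760^0.36 ≈ 1.9482.

(a) k_gold ≈ 6.38; (b) y_gold ≈ 1.95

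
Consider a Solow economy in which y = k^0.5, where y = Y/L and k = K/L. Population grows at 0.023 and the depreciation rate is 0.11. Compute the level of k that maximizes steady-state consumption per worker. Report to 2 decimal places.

n + δ = 0.023 + 0.11 = 0.133.
Golden rule sets MPK = n+δ: 0.5·k^(0.5−1) = 0.133, so k_gold = (0.5/0.133)^(1/0.5) ≈ 14.1331.

k_gold ≈ 14.13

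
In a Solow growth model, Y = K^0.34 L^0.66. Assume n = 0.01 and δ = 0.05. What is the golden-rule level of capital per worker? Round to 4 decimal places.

Capital per worker breaks even when investment replaces (n + δ)·k; here n + δ = 0.06.
Maximizing c = f(k) − (n+δ)·k gives f'(k) = n+δ, i.e. 0.34·k^(0.34−1) = 0.06, so k_gold = (0.34/0.06)^(1/0.66) ≈ 13.8486.

k_gold ≈ 13.8486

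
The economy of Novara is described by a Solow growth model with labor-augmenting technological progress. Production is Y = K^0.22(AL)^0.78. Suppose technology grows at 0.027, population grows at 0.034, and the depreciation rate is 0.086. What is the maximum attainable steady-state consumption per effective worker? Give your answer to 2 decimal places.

n + g + δ = 0.034 + 0.027 + 0.086 = 0.147.
Maximizing c = f(k) − (n+g+δ)·k gives f'(k) = n+g+δ, i.e. 0.22·k^(0.22−1) = 0.147, so k_gold = (0.22/0.147)^(1/0.78) ≈ 1.6768.
y_gold = 1.6768^0.22 ≈ 1.1204.
c_gold = y_gold − (n+g+δ)·k_gold = 1.1204 − 0.147·1.6768 ≈ 0.8739.

c_gold ≈ 0.87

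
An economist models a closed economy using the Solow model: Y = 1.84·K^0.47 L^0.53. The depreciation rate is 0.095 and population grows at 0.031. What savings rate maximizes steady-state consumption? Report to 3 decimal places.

s_gold = 0.470

Break-even investment rate: n + δ = 0.031 + 0.095 = 0.126.
At the golden rule MPK = n+δ, and in any Cobb-Douglas steady state s = (n+δ)·k/y = MPK·k/y = capital's share 0.47.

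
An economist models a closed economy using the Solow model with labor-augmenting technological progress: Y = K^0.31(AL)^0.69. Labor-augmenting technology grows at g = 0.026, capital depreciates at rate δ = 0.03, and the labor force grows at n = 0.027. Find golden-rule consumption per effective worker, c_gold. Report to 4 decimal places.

n + g + δ = 0.027 + 0.026 + 0.03 = 0.083.
Maximizing c = f(k) − (n+g+δ)·k gives f'(k) = n+g+δ, i.e. 0.31·k^(0.31−1) = 0.083, so k_gold = (0.31/0.083)^(1/0.69) ≈ 6.7514.
y_gold = 6.7514^0.31 ≈ 1.8076.
c_gold = y_gold − (n+g+δ)·k_gold = 1.8076 − 0.083·6.7514 ≈ 1.2473.

c_gold ≈ 1.2473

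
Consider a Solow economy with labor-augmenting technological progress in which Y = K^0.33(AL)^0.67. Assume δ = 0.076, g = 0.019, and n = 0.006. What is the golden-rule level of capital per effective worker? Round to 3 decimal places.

The effective depreciation rate is n + g + δ = 0.006 + 0.019 + 0.076 = 0.101.
At the golden rule the marginal product of capital equals n+g+δ: 0.33·k^(0.33−1) = 0.101. Solving, k_gold = (0.33/0.101)^(1/0.67) ≈ 5.8540.

k_gold ≈ 5.854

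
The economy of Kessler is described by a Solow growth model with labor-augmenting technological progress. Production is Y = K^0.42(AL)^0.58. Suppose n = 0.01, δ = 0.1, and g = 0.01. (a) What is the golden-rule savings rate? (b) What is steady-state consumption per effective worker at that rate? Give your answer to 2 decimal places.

(a) s_gold = 0.42; (b) c_gold ≈ 1.44

Capital per effective worker breaks even when investment replaces (n + g + δ)·k; here n + g + δ = 0.12.
For Cobb-Douglas, s_gold equals capital's share: s_gold = 0.42.
Golden rule sets MPK = n+g+δ: 0.42·k^(0.42−1) = 0.12, so k_gold = (0.42/0.12)^(1/0.58) ≈ 8.6706.
y_gold = 8.6706^0.42 ≈ 2.4773; c_gold = (1−0.42)·y_gold ≈ 1.4368.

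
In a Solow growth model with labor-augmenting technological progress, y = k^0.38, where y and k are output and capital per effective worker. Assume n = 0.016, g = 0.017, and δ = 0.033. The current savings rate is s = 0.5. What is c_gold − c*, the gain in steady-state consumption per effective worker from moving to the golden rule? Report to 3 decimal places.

The effective depreciation rate is n + g + δ = 0.016 + 0.017 + 0.033 = 0.066.
Current steady state (s = 0.5): k* = (0.5/0.066)^(1/0.62) ≈ 26.2077, y* = 26.2077^0.38 ≈ 3.4594, c* = (1−0.5)·3.4594 ≈ 1.7297.
At the golden rule the marginal product of capital equals n+g+δ: 0.38·k^(0.38−1) = 0.066. Solving, k_gold = (0.38/0.066)^(1/0.62) ≈ 16.8342.
y_gold = 16.8342^0.38 ≈ 2.9238, c_gold = y_gold − 0.066·k_gold ≈ 1.8128.
Gain: Δc = 1.8128 − 1.7297 ≈ 0.0831.

Δc ≈ 0.083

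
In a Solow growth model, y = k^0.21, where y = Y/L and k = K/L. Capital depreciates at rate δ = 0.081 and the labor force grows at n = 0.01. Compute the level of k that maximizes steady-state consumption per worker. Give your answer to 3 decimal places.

The effective depreciation rate is n + δ = 0.01 + 0.081 = 0.091.
Setting f'(k) = n+δ gives 0.21·k^(0.21−1) = 0.091, hence k_gold = (0.21/0.091)^(1/0.79) ≈ 2.8822.

k_gold ≈ 2.882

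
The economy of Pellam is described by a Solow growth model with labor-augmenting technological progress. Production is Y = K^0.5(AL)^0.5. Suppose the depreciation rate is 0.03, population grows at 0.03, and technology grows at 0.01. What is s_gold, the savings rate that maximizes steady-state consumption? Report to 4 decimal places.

s_gold = 0.5000

Break-even investment rate: n + g + δ = 0.03 + 0.01 + 0.03 = 0.07.
At the golden rule MPK = n+g+δ, and in any Cobb-Douglas steady state s = (n+g+δ)·k/y = MPK·k/y = capital's share 0.5.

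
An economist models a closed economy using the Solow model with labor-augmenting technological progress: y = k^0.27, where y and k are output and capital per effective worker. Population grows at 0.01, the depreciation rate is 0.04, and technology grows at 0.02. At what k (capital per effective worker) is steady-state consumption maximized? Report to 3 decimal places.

k_gold ≈ 6.355

Break-even investment rate: n + g + δ = 0.01 + 0.02 + 0.04 = 0.07.
Setting f'(k) = n+g+δ gives 0.27·k^(0.27−1) = 0.07, hence k_gold = (0.27/0.07)^(1/0.73) ≈ 6.3548.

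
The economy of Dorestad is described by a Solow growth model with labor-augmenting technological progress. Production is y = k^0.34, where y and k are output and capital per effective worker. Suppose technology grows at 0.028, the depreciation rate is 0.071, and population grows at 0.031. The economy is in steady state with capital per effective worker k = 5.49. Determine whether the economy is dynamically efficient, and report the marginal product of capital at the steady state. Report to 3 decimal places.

dynamically inefficient; MPK ≈ 0.110

The effective depreciation rate is n + g + δ = 0.031 + 0.028 + 0.071 = 0.13.
MPK = 0.34·k^(0.34−1) = 0.34·5.49^(-0.66) ≈ 0.1105.
MPK < 0.13, so the economy is dynamically inefficient (over-saving).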